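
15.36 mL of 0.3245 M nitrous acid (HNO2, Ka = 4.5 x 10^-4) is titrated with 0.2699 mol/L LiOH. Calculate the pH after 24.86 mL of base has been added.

12.63

n(acid) = 0.3245 x 0.01536 = 0.004984 mol; n(LiOH) added = 0.2699 x 0.02486 = 0.006710 mol.
Base is in excess by 0.006710 - 0.004984 = 0.001725 mol in a total volume of 0.04022 L.
[OH^-] = 0.001725/0.04022 = 0.04290 M, so pOH = 1.37 and pH = 14.00 - 1.37 = 12.63.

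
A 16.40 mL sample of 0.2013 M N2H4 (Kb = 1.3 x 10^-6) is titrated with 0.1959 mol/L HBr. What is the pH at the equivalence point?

n(N2H4) = 0.2013 x 0.01640 = 0.003301 mol; V(HBr) at equivalence = 0.003301/0.1959 = 0.01685 L.
At equivalence the base is fully converted to N2H5+; total volume = 0.03325 L, so [N2H5+] = 0.003301/0.03325 = 0.09928 M.
Ka(N2H5+) = Kw/Kb = 1.0e-14 / 1.3 x 10^-6 = 7.69e-9.
[H^+] = sqrt(Ka x [N2H5+]) = sqrt(7.69e-9 x 0.09928) = 2.76e-5 M.
pH = -log(2.76e-5) = 4.56.

4.56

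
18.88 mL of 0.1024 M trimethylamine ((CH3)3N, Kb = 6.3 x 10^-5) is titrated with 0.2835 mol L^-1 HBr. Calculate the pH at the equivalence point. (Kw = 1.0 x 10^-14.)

5.46

n((CH3)3N) = 0.1024 x 0.01888 = 0.001933 mol; V(HBr) at equivalence = 0.001933/0.2835 = 0.006819 L.
At equivalence the base is fully converted to (CH3)3NH+; total volume = 0.02570 L, so [(CH3)3NH+] = 0.001933/0.02570 = 0.07523 M.
Ka((CH3)3NH+) = Kw/Kb = 1.0e-14 / 6.3 x 10^-5 = 1.59e-10.
[H^+] = sqrt(Ka x [(CH3)3NH+]) = sqrt(1.59e-10 x 0.07523) = 3.46e-6 M.
pH = -log(3.46e-6) = 5.46.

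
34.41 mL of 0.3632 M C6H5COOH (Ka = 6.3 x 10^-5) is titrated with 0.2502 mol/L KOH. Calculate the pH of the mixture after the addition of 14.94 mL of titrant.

3.83

Initial n(C6H5COOH) = 0.3632 x 0.03441 = 0.01250 mol.
n(KOH) added = 0.2502 x 0.01494 = 0.003738 mol, converting that many moles of C6H5COOH to C6H5COO-.
Remaining n(C6H5COOH) = 0.008760 mol; n(C6H5COO-) = 0.003738 mol.
By Henderson-Hasselbalch, pH = pKa + log([A^-]/[HA]) = 4.20 + log(0.003738/0.008760) = 4.20 + (-0.37) = 3.83.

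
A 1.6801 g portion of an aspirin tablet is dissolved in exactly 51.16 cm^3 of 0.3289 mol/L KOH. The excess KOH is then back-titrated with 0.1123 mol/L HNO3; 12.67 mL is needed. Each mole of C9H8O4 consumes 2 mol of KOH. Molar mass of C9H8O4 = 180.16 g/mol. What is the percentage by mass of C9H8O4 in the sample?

82.6%

Total n(KOH) added = 0.3289 x 0.05116 = 0.01683 mol.
n(HNO3) used = 0.1123 x 0.01267 = 0.001423 mol, which equals the excess n(KOH).
So n(KOH) consumed by the sample = 0.01683 - 0.001423 = 0.01540 mol.
n(C9H8O4) = 0.01540 / 2 = 0.007702 mol.
mass C9H8O4 = 0.007702 x 180.16 = 1.388 g, so %C9H8O4 = 1.388/1.6801 x 100 = 82.6%.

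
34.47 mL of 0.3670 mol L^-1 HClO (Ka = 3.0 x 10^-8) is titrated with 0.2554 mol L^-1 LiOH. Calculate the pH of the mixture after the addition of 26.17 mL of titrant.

7.57

Initial n(HClO) = 0.3670 x 0.03447 = 0.01265 mol.
n(LiOH) added = 0.2554 x 0.02617 = 0.006684 mol, converting that many moles of HClO to ClO-.
Remaining n(HClO) = 0.005967 mol; n(ClO-) = 0.006684 mol.
By Henderson-Hasselbalch, pH = pKa + log([A^-]/[HA]) = 7.52 + log(0.006684/0.005967) = 7.52 + (+0.05) = 7.57.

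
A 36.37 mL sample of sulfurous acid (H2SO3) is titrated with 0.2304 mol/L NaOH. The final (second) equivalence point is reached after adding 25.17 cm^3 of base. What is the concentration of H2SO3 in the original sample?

n(NaOH) = 0.2304 x 0.02517 = 0.005799 mol.
At the final (second) equivalence point, 2 mol OH^- react per mol H2SO3, so n(H2SO3) = 0.005799 / 2 = 0.002900 mol.
[H2SO3] = 0.002900 / 0.03637 L = 0.0797 M.

0.0797 M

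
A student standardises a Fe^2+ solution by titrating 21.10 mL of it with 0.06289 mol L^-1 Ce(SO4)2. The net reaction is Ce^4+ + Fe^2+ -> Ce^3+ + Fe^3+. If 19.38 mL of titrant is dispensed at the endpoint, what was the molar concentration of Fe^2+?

n(Ce(SO4)2) = 0.06289 x 0.01938 = 0.001219 mol.
From the balanced equation, 1 mol Ce(SO4)2 reacts with 1 mol Fe^2+, so n(Fe^2+) = 0.001219 x 1/1 = 0.001219 mol.
[Fe^2+] = 0.001219 / 0.02110 L = 0.0578 M.

0.0578 M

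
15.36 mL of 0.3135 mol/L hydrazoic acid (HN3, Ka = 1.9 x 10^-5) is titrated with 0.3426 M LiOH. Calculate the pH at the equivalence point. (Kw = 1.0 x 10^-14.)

n(HN3) = 0.3135 x 0.01536 = 0.004815 mol; V(LiOH) at equivalence = 0.004815/0.3426 = 0.01406 L.
At equivalence all the acid is converted to N3-; total volume = 0.01536 + 0.01406 = 0.02942 L, so [N3-] = 0.004815/0.02942 = 0.1637 M.
Kb = Kw/Ka = 1.0e-14 / 1.9 x 10^-5 = 5.26e-10.
[OH^-] = sqrt(Kb x [N3-]) = sqrt(5.26e-10 x 0.1637) = 9.28e-6 M.
pOH = 5.03, so pH = 14.00 - 5.03 = 8.97.

8.97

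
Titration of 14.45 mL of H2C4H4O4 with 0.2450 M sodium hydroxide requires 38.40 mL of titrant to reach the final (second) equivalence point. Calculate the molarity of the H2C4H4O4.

0.326 M

n(NaOH) = 0.2450 x 0.03840 = 0.009408 mol.
At the final (second) equivalence point, 2 mol OH^- react per mol H2C4H4O4, so n(H2C4H4O4) = 0.009408 / 2 = 0.004704 mol.
[H2C4H4O4] = 0.004704 / 0.01445 L = 0.326 M.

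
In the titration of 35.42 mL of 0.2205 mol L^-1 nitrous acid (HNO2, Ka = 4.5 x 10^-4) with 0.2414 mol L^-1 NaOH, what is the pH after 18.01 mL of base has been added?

Initial n(HNO2) = 0.2205 x 0.03542 = 0.007810 mol.
n(NaOH) added = 0.2414 x 0.01801 = 0.004348 mol, converting that many moles of HNO2 to NO2-.
Remaining n(HNO2) = 0.003462 mol; n(NO2-) = 0.004348 mol.
By Henderson-Hasselbalch, pH = pKa + log([A^-]/[HA]) = 3.35 + log(0.004348/0.003462) = 3.35 + (+0.10) = 3.45.

3.45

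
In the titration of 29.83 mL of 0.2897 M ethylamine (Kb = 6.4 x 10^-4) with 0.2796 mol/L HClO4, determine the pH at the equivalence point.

5.83

n(C2H5NH2) = 0.2897 x 0.02983 = 0.008642 mol; V(HClO4) at equivalence = 0.008642/0.2796 = 0.03091 L.
At equivalence the base is fully converted to C2H5NH3+; total volume = 0.06074 L, so [C2H5NH3+] = 0.008642/0.06074 = 0.1423 M.
Ka(C2H5NH3+) = Kw/Kb = 1.0e-14 / 6.4 x 10^-4 = 1.56e-11.
[H^+] = sqrt(Ka x [C2H5NH3+]) = sqrt(1.56e-11 x 0.1423) = 1.49e-6 M.
pH = -log(1.49e-6) = 5.83.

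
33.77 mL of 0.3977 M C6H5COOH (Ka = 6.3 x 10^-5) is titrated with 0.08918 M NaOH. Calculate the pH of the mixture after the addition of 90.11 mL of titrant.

Initial n(C6H5COOH) = 0.3977 x 0.03377 = 0.01343 mol.
n(NaOH) added = 0.08918 x 0.09011 = 0.008036 mol, converting that many moles of C6H5COOH to C6H5COO-.
Remaining n(C6H5COOH) = 0.005394 mol; n(C6H5COO-) = 0.008036 mol.
By Henderson-Hasselbalch, pH = pKa + log([A^-]/[HA]) = 4.20 + log(0.008036/0.005394) = 4.20 + (+0.17) = 4.37.

4.37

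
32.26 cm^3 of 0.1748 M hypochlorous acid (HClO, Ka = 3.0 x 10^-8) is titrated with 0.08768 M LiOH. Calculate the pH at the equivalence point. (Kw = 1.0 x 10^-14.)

n(HClO) = 0.1748 x 0.03226 = 0.005639 mol; V(LiOH) at equivalence = 0.005639/0.08768 = 0.06431 L.
At equivalence all the acid is converted to ClO-; total volume = 0.03226 + 0.06431 = 0.09657 L, so [ClO-] = 0.005639/0.09657 = 0.05839 M.
Kb = Kw/Ka = 1.0e-14 / 3.0 x 10^-8 = 3.33e-7.
[OH^-] = sqrt(Kb x [ClO-]) = sqrt(3.33e-7 x 0.05839) = 0.000140 M.
pOH = 3.86, so pH = 14.00 - 3.86 = 10.14.

10.14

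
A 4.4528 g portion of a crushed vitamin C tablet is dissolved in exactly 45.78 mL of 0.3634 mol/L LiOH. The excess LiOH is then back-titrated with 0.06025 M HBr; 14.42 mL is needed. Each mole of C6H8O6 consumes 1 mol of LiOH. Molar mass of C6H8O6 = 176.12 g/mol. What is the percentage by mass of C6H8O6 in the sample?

62.4%

Total n(LiOH) added = 0.3634 x 0.04578 = 0.01664 mol.
n(HBr) used = 0.06025 x 0.01442 = 0.0008688 mol, which equals the excess n(LiOH).
So n(LiOH) consumed by the sample = 0.01664 - 0.0008688 = 0.01577 mol.
n(C6H8O6) = 0.01577 / 1 = 0.01577 mol.
mass C6H8O6 = 0.01577 x 176.12 = 2.777 g, so %C6H8O6 = 2.777/4.4528 x 100 = 62.4%.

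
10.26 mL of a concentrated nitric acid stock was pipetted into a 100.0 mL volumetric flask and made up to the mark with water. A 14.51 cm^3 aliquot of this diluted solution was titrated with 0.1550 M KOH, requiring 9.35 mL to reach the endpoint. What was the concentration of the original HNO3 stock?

0.973 M

n(KOH) = 0.1550 x 0.009350 = 0.001449 mol.
n(HNO3) in the aliquot = 0.001449 mol.
[diluted HNO3] = 0.001449 / 0.01451 = 0.09988 M.
Dilution factor = 100.0/10.26 = 9.747, so [stock] = 0.09988 x 9.747 = 0.973 M.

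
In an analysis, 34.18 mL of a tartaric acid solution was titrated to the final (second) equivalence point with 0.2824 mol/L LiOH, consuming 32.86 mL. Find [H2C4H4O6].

n(LiOH) = 0.2824 x 0.03286 = 0.009280 mol.
At the final (second) equivalence point, 2 mol OH^- react per mol H2C4H4O6, so n(H2C4H4O6) = 0.009280 / 2 = 0.004640 mol.
[H2C4H4O6] = 0.004640 / 0.03418 L = 0.136 M.

0.136 M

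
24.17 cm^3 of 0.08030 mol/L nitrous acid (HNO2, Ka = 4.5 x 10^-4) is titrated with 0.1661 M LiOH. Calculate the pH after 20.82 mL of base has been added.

12.53

n(acid) = 0.08030 x 0.02417 = 0.001941 mol; n(LiOH) added = 0.1661 x 0.02082 = 0.003458 mol.
Base is in excess by 0.003458 - 0.001941 = 0.001517 mol in a total volume of 0.04499 L.
[OH^-] = 0.001517/0.04499 = 0.03373 M, so pOH = 1.47 and pH = 14.00 - 1.47 = 12.53.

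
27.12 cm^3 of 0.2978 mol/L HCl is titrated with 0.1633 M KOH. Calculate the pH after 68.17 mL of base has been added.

n(acid) = 0.2978 x 0.02712 = 0.008076 mol; n(KOH) added = 0.1633 x 0.06817 = 0.01113 mol.
Base is in excess by 0.01113 - 0.008076 = 0.003056 mol in a total volume of 0.09529 L.
[OH^-] = 0.003056/0.09529 = 0.03207 M, so pOH = 1.49 and pH = 14.00 - 1.49 = 12.51.

12.51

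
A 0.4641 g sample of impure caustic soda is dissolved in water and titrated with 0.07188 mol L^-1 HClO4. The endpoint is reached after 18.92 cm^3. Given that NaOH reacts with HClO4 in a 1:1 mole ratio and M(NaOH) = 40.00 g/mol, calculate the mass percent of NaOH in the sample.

n(HClO4) = 0.07188 x 0.01892 = 0.001360 mol.
n(NaOH) = 0.001360 / 1 = 0.001360 mol.
mass of NaOH = 0.001360 x 40.00 = 0.05440 g.
% purity = 0.05440 / 0.4641 x 100 = 11.7%.

11.7%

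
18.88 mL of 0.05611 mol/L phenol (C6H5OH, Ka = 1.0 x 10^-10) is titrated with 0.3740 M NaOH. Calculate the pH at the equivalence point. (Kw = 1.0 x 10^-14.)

n(C6H5OH) = 0.05611 x 0.01888 = 0.001059 mol; V(NaOH) at equivalence = 0.001059/0.3740 = 0.002833 L.
At equivalence all the acid is converted to C6H5O-; total volume = 0.01888 + 0.002833 = 0.02171 L, so [C6H5O-] = 0.001059/0.02171 = 0.04879 M.
Kb = Kw/Ka = 1.0e-14 / 1.0 x 10^-10 = 0.000100.
[OH^-] = sqrt(Kb x [C6H5O-]) = sqrt(0.000100 x 0.04879) = 0.00221 M.
pOH = 2.66, so pH = 14.00 - 2.66 = 11.34.

11.34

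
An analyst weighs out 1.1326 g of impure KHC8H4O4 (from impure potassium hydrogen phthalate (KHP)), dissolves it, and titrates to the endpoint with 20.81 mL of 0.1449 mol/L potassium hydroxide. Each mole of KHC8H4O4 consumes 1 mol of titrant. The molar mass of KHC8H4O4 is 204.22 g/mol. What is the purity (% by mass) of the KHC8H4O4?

54.4%

n(KOH) = 0.1449 x 0.02081 = 0.003015 mol.
n(KHC8H4O4) = 0.003015 / 1 = 0.003015 mol.
mass of KHC8H4O4 = 0.003015 x 204.22 = 0.6158 g.
% purity = 0.6158 / 1.1326 x 100 = 54.4%.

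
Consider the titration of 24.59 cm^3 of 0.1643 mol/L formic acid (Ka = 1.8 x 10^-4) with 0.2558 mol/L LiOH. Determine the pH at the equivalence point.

8.37

n(HCOOH) = 0.1643 x 0.02459 = 0.004040 mol; V(LiOH) at equivalence = 0.004040/0.2558 = 0.01579 L.
At equivalence all the acid is converted to HCOO-; total volume = 0.02459 + 0.01579 = 0.04038 L, so [HCOO-] = 0.004040/0.04038 = 0.1000 M.
Kb = Kw/Ka = 1.0e-14 / 1.8 x 10^-4 = 5.56e-11.
[OH^-] = sqrt(Kb x [HCOO-]) = sqrt(5.56e-11 x 0.1000) = 2.36e-6 M.
pOH = 5.63, so pH = 14.00 - 5.63 = 8.37.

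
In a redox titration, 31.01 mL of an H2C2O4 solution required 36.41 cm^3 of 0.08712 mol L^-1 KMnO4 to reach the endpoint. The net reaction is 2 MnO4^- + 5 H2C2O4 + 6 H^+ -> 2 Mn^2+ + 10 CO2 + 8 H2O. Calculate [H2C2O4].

n(KMnO4) = 0.08712 x 0.03641 = 0.003172 mol.
From the balanced equation, 2 mol KMnO4 reacts with 5 mol H2C2O4, so n(H2C2O4) = 0.003172 x 5/2 = 0.007930 mol.
[H2C2O4] = 0.007930 / 0.03101 L = 0.256 M.

0.256 M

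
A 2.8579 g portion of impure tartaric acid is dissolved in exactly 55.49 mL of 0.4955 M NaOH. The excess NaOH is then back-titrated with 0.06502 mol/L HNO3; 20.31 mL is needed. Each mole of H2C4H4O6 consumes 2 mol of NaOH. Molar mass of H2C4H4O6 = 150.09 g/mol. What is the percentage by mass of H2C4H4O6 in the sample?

Total n(NaOH) added = 0.4955 x 0.05549 = 0.02750 mol.
n(HNO3) used = 0.06502 x 0.02031 = 0.001321 mol, which equals the excess n(NaOH).
So n(NaOH) consumed by the sample = 0.02750 - 0.001321 = 0.02617 mol.
n(H2C4H4O6) = 0.02617 / 2 = 0.01309 mol.
mass H2C4H4O6 = 0.01309 x 150.09 = 1.964 g, so %H2C4H4O6 = 1.964/2.8579 x 100 = 68.7%.

68.7%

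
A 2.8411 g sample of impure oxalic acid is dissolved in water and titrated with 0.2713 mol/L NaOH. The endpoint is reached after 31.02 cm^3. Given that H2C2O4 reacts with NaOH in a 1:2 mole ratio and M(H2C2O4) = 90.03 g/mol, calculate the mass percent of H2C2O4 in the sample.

n(NaOH) = 0.2713 x 0.03102 = 0.008416 mol.
n(H2C2O4) = 0.008416 / 2 = 0.004208 mol.
mass of H2C2O4 = 0.004208 x 90.03 = 0.3788 g.
% purity = 0.3788 / 2.8411 x 100 = 13.3%.

13.3%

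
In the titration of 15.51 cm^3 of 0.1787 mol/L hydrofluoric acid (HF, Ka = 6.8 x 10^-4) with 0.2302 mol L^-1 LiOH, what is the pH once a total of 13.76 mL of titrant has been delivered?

n(acid) = 0.1787 x 0.01551 = 0.002772 mol; n(LiOH) added = 0.2302 x 0.01376 = 0.003168 mol.
Base is in excess by 0.003168 - 0.002772 = 0.0003959 mol in a total volume of 0.02927 L.
[OH^-] = 0.0003959/0.02927 = 0.01353 M, so pOH = 1.87 and pH = 14.00 - 1.87 = 12.13.

12.13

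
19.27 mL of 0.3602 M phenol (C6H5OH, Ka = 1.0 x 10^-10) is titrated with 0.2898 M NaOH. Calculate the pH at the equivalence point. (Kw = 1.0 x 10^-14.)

n(C6H5OH) = 0.3602 x 0.01927 = 0.006941 mol; V(NaOH) at equivalence = 0.006941/0.2898 = 0.02395 L.
At equivalence all the acid is converted to C6H5O-; total volume = 0.01927 + 0.02395 = 0.04322 L, so [C6H5O-] = 0.006941/0.04322 = 0.1606 M.
Kb = Kw/Ka = 1.0e-14 / 1.0 x 10^-10 = 0.000100.
[OH^-] = sqrt(Kb x [C6H5O-]) = sqrt(0.000100 x 0.1606) = 0.00401 M.
pOH = 2.40, so pH = 14.00 - 2.40 = 11.60.

11.60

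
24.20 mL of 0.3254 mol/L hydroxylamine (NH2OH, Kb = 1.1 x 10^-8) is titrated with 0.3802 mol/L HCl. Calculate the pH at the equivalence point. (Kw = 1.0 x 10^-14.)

n(NH2OH) = 0.3254 x 0.02420 = 0.007875 mol; V(HCl) at equivalence = 0.007875/0.3802 = 0.02071 L.
At equivalence the base is fully converted to NH3OH+; total volume = 0.04491 L, so [NH3OH+] = 0.007875/0.04491 = 0.1753 M.
Ka(NH3OH+) = Kw/Kb = 1.0e-14 / 1.1 x 10^-8 = 9.09e-7.
[H^+] = sqrt(Ka x [NH3OH+]) = sqrt(9.09e-7 x 0.1753) = 0.000399 M.
pH = -log(0.000399) = 3.40.

3.40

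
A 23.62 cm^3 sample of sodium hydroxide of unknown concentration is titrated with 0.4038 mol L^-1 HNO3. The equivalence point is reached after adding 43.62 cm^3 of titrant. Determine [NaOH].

n(HNO3) delivered = 0.4038 x 0.04362 = 0.01761 mol.
For a 1:1 reaction, n(NaOH) = 0.01761 mol.
[NaOH] = 0.01761 mol / 0.02362 L = 0.746 M.

0.746 M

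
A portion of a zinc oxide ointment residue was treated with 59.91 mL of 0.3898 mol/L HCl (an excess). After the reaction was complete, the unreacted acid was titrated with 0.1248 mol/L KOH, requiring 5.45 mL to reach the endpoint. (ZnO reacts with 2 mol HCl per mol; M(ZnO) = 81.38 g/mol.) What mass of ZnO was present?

Total n(HCl) added = 0.3898 x 0.05991 = 0.02335 mol.
n(KOH) used = 0.1248 x 0.005450 = 0.0006802 mol, which equals the excess n(HCl).
So n(HCl) consumed by the sample = 0.02335 - 0.0006802 = 0.02267 mol.
n(ZnO) = 0.02267 / 2 = 0.01134 mol.
mass = 0.01134 mol x 81.38 g/mol = 0.923 g.

0.923 g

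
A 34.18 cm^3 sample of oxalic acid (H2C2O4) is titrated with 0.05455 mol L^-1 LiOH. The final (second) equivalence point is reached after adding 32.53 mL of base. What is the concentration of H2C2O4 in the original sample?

n(LiOH) = 0.05455 x 0.03253 = 0.001775 mol.
At the final (second) equivalence point, 2 mol OH^- react per mol H2C2O4, so n(H2C2O4) = 0.001775 / 2 = 0.0008873 mol.
[H2C2O4] = 0.0008873 / 0.03418 L = 0.0260 M.

0.0260 M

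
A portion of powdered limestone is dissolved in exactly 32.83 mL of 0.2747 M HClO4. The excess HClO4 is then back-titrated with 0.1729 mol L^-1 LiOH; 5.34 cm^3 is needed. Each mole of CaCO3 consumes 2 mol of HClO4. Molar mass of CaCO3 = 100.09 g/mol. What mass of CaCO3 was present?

0.405 g

Total n(HClO4) added = 0.2747 x 0.03283 = 0.009018 mol.
n(LiOH) used = 0.1729 x 0.005340 = 0.0009233 mol, which equals the excess n(HClO4).
So n(HClO4) consumed by the sample = 0.009018 - 0.0009233 = 0.008095 mol.
n(CaCO3) = 0.008095 / 2 = 0.004048 mol.
mass = 0.004048 mol x 100.09 g/mol = 0.405 g.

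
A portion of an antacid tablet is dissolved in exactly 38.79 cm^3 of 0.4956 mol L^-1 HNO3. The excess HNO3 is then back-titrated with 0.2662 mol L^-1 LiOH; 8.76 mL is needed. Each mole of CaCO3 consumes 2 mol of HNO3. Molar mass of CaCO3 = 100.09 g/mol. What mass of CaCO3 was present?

0.845 g

Total n(HNO3) added = 0.4956 x 0.03879 = 0.01922 mol.
n(LiOH) used = 0.2662 x 0.008760 = 0.002332 mol, which equals the excess n(HNO3).
So n(HNO3) consumed by the sample = 0.01922 - 0.002332 = 0.01689 mol.
n(CaCO3) = 0.01689 / 2 = 0.008446 mol.
mass = 0.008446 mol x 100.09 g/mol = 0.845 g.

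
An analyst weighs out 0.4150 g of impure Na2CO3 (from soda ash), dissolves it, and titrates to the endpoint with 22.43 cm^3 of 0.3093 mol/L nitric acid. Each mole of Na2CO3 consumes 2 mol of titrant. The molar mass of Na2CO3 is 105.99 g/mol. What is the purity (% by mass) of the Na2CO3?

n(HNO3) = 0.3093 x 0.02243 = 0.006938 mol.
n(Na2CO3) = 0.006938 / 2 = 0.003469 mol.
mass of Na2CO3 = 0.003469 x 105.99 = 0.3677 g.
% purity = 0.3677 / 0.4150 x 100 = 88.6%.

88.6%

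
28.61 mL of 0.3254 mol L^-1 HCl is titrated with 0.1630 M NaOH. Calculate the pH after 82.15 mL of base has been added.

12.57

n(acid) = 0.3254 x 0.02861 = 0.009310 mol; n(NaOH) added = 0.1630 x 0.08215 = 0.01339 mol.
Base is in excess by 0.01339 - 0.009310 = 0.004081 mol in a total volume of 0.1108 L.
[OH^-] = 0.004081/0.1108 = 0.03684 M, so pOH = 1.43 and pH = 14.00 - 1.43 = 12.57.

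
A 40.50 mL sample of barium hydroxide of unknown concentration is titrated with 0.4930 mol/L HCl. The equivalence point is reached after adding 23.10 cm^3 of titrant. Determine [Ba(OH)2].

0.141 M

n(HCl) delivered = 0.4930 x 0.02310 = 0.01139 mol.
The reaction is 1 Ba(OH)2 + 2 HCl, so n(Ba(OH)2) = 0.01139 x 1/2 = 0.005694 mol.
[Ba(OH)2] = 0.005694 mol / 0.04050 L = 0.141 M.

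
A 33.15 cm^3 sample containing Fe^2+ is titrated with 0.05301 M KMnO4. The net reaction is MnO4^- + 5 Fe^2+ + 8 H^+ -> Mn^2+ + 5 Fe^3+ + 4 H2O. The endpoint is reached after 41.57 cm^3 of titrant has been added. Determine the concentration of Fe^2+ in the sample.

0.332 M

n(KMnO4) = 0.05301 x 0.04157 = 0.002204 mol.
From the balanced equation, 1 mol KMnO4 reacts with 5 mol Fe^2+, so n(Fe^2+) = 0.002204 x 5/1 = 0.01102 mol.
[Fe^2+] = 0.01102 / 0.03315 L = 0.332 M.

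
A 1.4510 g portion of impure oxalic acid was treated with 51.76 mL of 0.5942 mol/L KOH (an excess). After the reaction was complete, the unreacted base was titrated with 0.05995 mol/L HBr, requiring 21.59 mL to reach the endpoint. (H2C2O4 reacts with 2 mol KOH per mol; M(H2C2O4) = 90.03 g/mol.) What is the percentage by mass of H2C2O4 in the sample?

Total n(KOH) added = 0.5942 x 0.05176 = 0.03076 mol.
n(HBr) used = 0.05995 x 0.02159 = 0.001294 mol, which equals the excess n(KOH).
So n(KOH) consumed by the sample = 0.03076 - 0.001294 = 0.02946 mol.
n(H2C2O4) = 0.02946 / 2 = 0.01473 mol.
mass H2C2O4 = 0.01473 x 90.03 = 1.326 g, so %H2C2O4 = 1.326/1.4510 x 100 = 91.4%.

91.4%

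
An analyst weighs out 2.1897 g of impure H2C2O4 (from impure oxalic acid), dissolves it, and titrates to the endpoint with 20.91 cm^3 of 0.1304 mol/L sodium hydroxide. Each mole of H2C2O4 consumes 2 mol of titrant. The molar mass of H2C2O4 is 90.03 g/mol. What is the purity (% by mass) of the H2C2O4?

5.61%

n(NaOH) = 0.1304 x 0.02091 = 0.002727 mol.
n(H2C2O4) = 0.002727 / 2 = 0.001363 mol.
mass of H2C2O4 = 0.001363 x 90.03 = 0.1227 g.
% purity = 0.1227 / 2.1897 x 100 = 5.61%.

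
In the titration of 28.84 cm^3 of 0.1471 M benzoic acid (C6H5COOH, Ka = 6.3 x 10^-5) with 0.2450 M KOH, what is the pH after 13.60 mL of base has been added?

4.76

Initial n(C6H5COOH) = 0.1471 x 0.02884 = 0.004242 mol.
n(KOH) added = 0.2450 x 0.01360 = 0.003332 mol, converting that many moles of C6H5COOH to C6H5COO-.
Remaining n(C6H5COOH) = 0.0009104 mol; n(C6H5COO-) = 0.003332 mol.
By Henderson-Hasselbalch, pH = pKa + log([A^-]/[HA]) = 4.20 + log(0.003332/0.0009104) = 4.20 + (+0.56) = 4.76.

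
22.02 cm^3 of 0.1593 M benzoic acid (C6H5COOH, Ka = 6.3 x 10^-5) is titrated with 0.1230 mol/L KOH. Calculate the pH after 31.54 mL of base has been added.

n(acid) = 0.1593 x 0.02202 = 0.003508 mol; n(KOH) added = 0.1230 x 0.03154 = 0.003879 mol.
Base is in excess by 0.003879 - 0.003508 = 0.0003716 mol in a total volume of 0.05356 L.
[OH^-] = 0.0003716/0.05356 = 0.006939 M, so pOH = 2.16 and pH = 14.00 - 2.16 = 11.84.

11.84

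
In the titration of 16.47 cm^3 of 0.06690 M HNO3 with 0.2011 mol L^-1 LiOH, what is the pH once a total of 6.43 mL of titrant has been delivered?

n(acid) = 0.06690 x 0.01647 = 0.001102 mol; n(LiOH) added = 0.2011 x 0.006430 = 0.001293 mol.
Base is in excess by 0.001293 - 0.001102 = 0.0001912 mol in a total volume of 0.02290 L.
[OH^-] = 0.0001912/0.02290 = 0.008351 M, so pOH = 2.08 and pH = 14.00 - 2.08 = 11.92.

11.92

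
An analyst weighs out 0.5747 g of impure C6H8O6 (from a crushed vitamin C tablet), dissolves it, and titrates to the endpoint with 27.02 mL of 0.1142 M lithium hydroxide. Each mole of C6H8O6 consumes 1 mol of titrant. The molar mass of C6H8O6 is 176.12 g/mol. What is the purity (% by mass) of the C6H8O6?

94.6%

n(LiOH) = 0.1142 x 0.02702 = 0.003086 mol.
n(C6H8O6) = 0.003086 / 1 = 0.003086 mol.
mass of C6H8O6 = 0.003086 x 176.12 = 0.5435 g.
% purity = 0.5435 / 0.5747 x 100 = 94.6%.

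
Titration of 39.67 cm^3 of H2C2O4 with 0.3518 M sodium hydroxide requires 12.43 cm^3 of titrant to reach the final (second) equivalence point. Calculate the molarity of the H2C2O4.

n(NaOH) = 0.3518 x 0.01243 = 0.004373 mol.
At the final (second) equivalence point, 2 mol OH^- react per mol H2C2O4, so n(H2C2O4) = 0.004373 / 2 = 0.002186 mol.
[H2C2O4] = 0.002186 / 0.03967 L = 0.0551 M.

0.0551 M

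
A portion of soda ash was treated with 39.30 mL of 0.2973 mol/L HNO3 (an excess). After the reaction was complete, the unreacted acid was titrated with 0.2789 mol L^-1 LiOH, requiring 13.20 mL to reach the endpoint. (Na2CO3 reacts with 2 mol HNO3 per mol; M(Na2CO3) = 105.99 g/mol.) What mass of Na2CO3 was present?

0.424 g

Total n(HNO3) added = 0.2973 x 0.03930 = 0.01168 mol.
n(LiOH) used = 0.2789 x 0.01320 = 0.003681 mol, which equals the excess n(HNO3).
So n(HNO3) consumed by the sample = 0.01168 - 0.003681 = 0.008002 mol.
n(Na2CO3) = 0.008002 / 2 = 0.004001 mol.
mass = 0.004001 mol x 105.99 g/mol = 0.424 g.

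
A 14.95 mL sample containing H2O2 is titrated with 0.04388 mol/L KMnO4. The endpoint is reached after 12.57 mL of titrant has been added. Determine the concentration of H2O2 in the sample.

0.0922 M

n(KMnO4) = 0.04388 x 0.01257 = 0.0005516 mol.
From the balanced equation, 2 mol KMnO4 reacts with 5 mol H2O2, so n(H2O2) = 0.0005516 x 5/2 = 0.001379 mol.
[H2O2] = 0.001379 / 0.01495 L = 0.0922 M.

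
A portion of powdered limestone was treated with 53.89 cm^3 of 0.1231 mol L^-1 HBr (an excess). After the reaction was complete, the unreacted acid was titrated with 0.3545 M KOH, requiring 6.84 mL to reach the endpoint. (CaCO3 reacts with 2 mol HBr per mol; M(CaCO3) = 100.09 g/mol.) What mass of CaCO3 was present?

Total n(HBr) added = 0.1231 x 0.05389 = 0.006634 mol.
n(KOH) used = 0.3545 x 0.006840 = 0.002425 mol, which equals the excess n(HBr).
So n(HBr) consumed by the sample = 0.006634 - 0.002425 = 0.004209 mol.
n(CaCO3) = 0.004209 / 2 = 0.002105 mol.
mass = 0.002105 mol x 100.09 g/mol = 0.211 g.

0.211 g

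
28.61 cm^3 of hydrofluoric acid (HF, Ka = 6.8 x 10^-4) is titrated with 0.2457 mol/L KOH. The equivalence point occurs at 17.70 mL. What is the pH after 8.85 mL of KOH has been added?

8.85 mL is exactly half the equivalence volume (17.70/2), i.e. the half-equivalence point.
There, n(HA) = n(A^-), so pH = pKa = -log(6.8 x 10^-4) = 3.17.

3.17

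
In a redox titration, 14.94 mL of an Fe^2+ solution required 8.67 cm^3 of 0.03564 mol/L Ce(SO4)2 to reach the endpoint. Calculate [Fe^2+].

0.0207 M

n(Ce(SO4)2) = 0.03564 x 0.008670 = 0.0003090 mol.
From the balanced equation, 1 mol Ce(SO4)2 reacts with 1 mol Fe^2+, so n(Fe^2+) = 0.0003090 x 1/1 = 0.0003090 mol.
[Fe^2+] = 0.0003090 / 0.01494 L = 0.0207 M.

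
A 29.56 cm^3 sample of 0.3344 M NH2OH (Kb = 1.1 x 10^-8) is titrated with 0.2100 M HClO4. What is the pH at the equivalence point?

n(NH2OH) = 0.3344 x 0.02956 = 0.009885 mol; V(HClO4) at equivalence = 0.009885/0.2100 = 0.04707 L.
At equivalence the base is fully converted to NH3OH+; total volume = 0.07663 L, so [NH3OH+] = 0.009885/0.07663 = 0.1290 M.
Ka(NH3OH+) = Kw/Kb = 1.0e-14 / 1.1 x 10^-8 = 9.09e-7.
[H^+] = sqrt(Ka x [NH3OH+]) = sqrt(9.09e-7 x 0.1290) = 0.000342 M.
pH = -log(0.000342) = 3.47.

3.47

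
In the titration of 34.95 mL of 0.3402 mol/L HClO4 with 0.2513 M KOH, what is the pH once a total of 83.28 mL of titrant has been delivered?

n(acid) = 0.3402 x 0.03495 = 0.01189 mol; n(KOH) added = 0.2513 x 0.08328 = 0.02093 mol.
Base is in excess by 0.02093 - 0.01189 = 0.009038 mol in a total volume of 0.1182 L.
[OH^-] = 0.009038/0.1182 = 0.07645 M, so pOH = 1.12 and pH = 14.00 - 1.12 = 12.88.

12.88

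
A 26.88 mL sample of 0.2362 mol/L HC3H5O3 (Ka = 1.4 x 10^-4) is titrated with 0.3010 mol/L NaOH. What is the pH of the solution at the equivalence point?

8.49

n(HC3H5O3) = 0.2362 x 0.02688 = 0.006349 mol; V(NaOH) at equivalence = 0.006349/0.3010 = 0.02109 L.
At equivalence all the acid is converted to C3H5O3-; total volume = 0.02688 + 0.02109 = 0.04797 L, so [C3H5O3-] = 0.006349/0.04797 = 0.1323 M.
Kb = Kw/Ka = 1.0e-14 / 1.4 x 10^-4 = 7.14e-11.
[OH^-] = sqrt(Kb x [C3H5O3-]) = sqrt(7.14e-11 x 0.1323) = 3.07e-6 M.
pOH = 5.51, so pH = 14.00 - 5.51 = 8.49.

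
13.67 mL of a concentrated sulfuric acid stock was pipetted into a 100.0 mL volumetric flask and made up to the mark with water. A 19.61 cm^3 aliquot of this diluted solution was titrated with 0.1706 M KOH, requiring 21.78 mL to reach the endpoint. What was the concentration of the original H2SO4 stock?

n(KOH) = 0.1706 x 0.02178 = 0.003716 mol.
n(H2SO4) in the aliquot = 0.003716 x 1/2 = 0.001858 mol.
[diluted H2SO4] = 0.001858 / 0.01961 = 0.09474 M.
Dilution factor = 100.0/13.67 = 7.315, so [stock] = 0.09474 x 7.315 = 0.693 M.

0.693 M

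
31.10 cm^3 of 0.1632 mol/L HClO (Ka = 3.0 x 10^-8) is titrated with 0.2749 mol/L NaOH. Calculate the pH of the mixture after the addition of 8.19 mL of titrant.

Initial n(HClO) = 0.1632 x 0.03110 = 0.005076 mol.
n(NaOH) added = 0.2749 x 0.008190 = 0.002251 mol, converting that many moles of HClO to ClO-.
Remaining n(HClO) = 0.002824 mol; n(ClO-) = 0.002251 mol.
By Henderson-Hasselbalch, pH = pKa + log([A^-]/[HA]) = 7.52 + log(0.002251/0.002824) = 7.52 + (-0.10) = 7.42.

7.42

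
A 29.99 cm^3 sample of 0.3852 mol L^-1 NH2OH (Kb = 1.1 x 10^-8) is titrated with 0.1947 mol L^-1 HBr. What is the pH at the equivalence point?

3.46

n(NH2OH) = 0.3852 x 0.02999 = 0.01155 mol; V(HBr) at equivalence = 0.01155/0.1947 = 0.05933 L.
At equivalence the base is fully converted to NH3OH+; total volume = 0.08932 L, so [NH3OH+] = 0.01155/0.08932 = 0.1293 M.
Ka(NH3OH+) = Kw/Kb = 1.0e-14 / 1.1 x 10^-8 = 9.09e-7.
[H^+] = sqrt(Ka x [NH3OH+]) = sqrt(9.09e-7 x 0.1293) = 0.000343 M.
pH = -log(0.000343) = 3.46.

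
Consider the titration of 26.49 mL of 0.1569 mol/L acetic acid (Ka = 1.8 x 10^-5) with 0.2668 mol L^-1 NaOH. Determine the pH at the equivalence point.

8.87

n(CH3COOH) = 0.1569 x 0.02649 = 0.004156 mol; V(NaOH) at equivalence = 0.004156/0.2668 = 0.01558 L.
At equivalence all the acid is converted to CH3COO-; total volume = 0.02649 + 0.01558 = 0.04207 L, so [CH3COO-] = 0.004156/0.04207 = 0.09880 M.
Kb = Kw/Ka = 1.0e-14 / 1.8 x 10^-5 = 5.56e-10.
[OH^-] = sqrt(Kb x [CH3COO-]) = sqrt(5.56e-10 x 0.09880) = 7.41e-6 M.
pOH = 5.13, so pH = 14.00 - 5.13 = 8.87.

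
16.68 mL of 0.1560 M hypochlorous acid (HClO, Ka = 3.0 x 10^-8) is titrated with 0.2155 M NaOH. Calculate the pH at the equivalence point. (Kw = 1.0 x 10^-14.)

n(HClO) = 0.1560 x 0.01668 = 0.002602 mol; V(NaOH) at equivalence = 0.002602/0.2155 = 0.01207 L.
At equivalence all the acid is converted to ClO-; total volume = 0.01668 + 0.01207 = 0.02875 L, so [ClO-] = 0.002602/0.02875 = 0.09049 M.
Kb = Kw/Ka = 1.0e-14 / 3.0 x 10^-8 = 3.33e-7.
[OH^-] = sqrt(Kb x [ClO-]) = sqrt(3.33e-7 x 0.09049) = 0.000174 M.
pOH = 3.76, so pH = 14.00 - 3.76 = 10.24.

10.24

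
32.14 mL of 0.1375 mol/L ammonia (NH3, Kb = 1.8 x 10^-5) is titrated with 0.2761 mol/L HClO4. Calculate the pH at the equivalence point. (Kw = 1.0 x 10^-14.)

n(NH3) = 0.1375 x 0.03214 = 0.004419 mol; V(HClO4) at equivalence = 0.004419/0.2761 = 0.01601 L.
At equivalence the base is fully converted to NH4+; total volume = 0.04815 L, so [NH4+] = 0.004419/0.04815 = 0.09179 M.
Ka(NH4+) = Kw/Kb = 1.0e-14 / 1.8 x 10^-5 = 5.56e-10.
[H^+] = sqrt(Ka x [NH4+]) = sqrt(5.56e-10 x 0.09179) = 7.14e-6 M.
pH = -log(7.14e-6) = 5.15.

5.15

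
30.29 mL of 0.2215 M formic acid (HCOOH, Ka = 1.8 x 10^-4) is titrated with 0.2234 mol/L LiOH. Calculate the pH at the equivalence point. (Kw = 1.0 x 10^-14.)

n(HCOOH) = 0.2215 x 0.03029 = 0.006709 mol; V(LiOH) at equivalence = 0.006709/0.2234 = 0.03003 L.
At equivalence all the acid is converted to HCOO-; total volume = 0.03029 + 0.03003 = 0.06032 L, so [HCOO-] = 0.006709/0.06032 = 0.1112 M.
Kb = Kw/Ka = 1.0e-14 / 1.8 x 10^-4 = 5.56e-11.
[OH^-] = sqrt(Kb x [HCOO-]) = sqrt(5.56e-11 x 0.1112) = 2.49e-6 M.
pOH = 5.60, so pH = 14.00 - 5.60 = 8.40.

8.40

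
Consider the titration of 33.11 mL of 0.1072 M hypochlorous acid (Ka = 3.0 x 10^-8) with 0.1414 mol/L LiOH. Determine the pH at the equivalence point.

n(HClO) = 0.1072 x 0.03311 = 0.003549 mol; V(LiOH) at equivalence = 0.003549/0.1414 = 0.02510 L.
At equivalence all the acid is converted to ClO-; total volume = 0.03311 + 0.02510 = 0.05821 L, so [ClO-] = 0.003549/0.05821 = 0.06097 M.
Kb = Kw/Ka = 1.0e-14 / 3.0 x 10^-8 = 3.33e-7.
[OH^-] = sqrt(Kb x [ClO-]) = sqrt(3.33e-7 x 0.06097) = 0.000143 M.
pOH = 3.85, so pH = 14.00 - 3.85 = 10.15.

10.15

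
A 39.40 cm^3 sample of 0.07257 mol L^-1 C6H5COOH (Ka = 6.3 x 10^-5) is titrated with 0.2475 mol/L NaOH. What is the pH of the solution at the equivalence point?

8.47

n(C6H5COOH) = 0.07257 x 0.03940 = 0.002859 mol; V(NaOH) at equivalence = 0.002859/0.2475 = 0.01155 L.
At equivalence all the acid is converted to C6H5COO-; total volume = 0.03940 + 0.01155 = 0.05095 L, so [C6H5COO-] = 0.002859/0.05095 = 0.05612 M.
Kb = Kw/Ka = 1.0e-14 / 6.3 x 10^-5 = 1.59e-10.
[OH^-] = sqrt(Kb x [C6H5COO-]) = sqrt(1.59e-10 x 0.05612) = 2.98e-6 M.
pOH = 5.53, so pH = 14.00 - 5.53 = 8.47.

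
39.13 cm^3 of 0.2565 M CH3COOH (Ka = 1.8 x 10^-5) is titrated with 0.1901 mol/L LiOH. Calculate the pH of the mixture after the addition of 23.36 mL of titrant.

Initial n(CH3COOH) = 0.2565 x 0.03913 = 0.01004 mol.
n(LiOH) added = 0.1901 x 0.02336 = 0.004441 mol, converting that many moles of CH3COOH to CH3COO-.
Remaining n(CH3COOH) = 0.005596 mol; n(CH3COO-) = 0.004441 mol.
By Henderson-Hasselbalch, pH = pKa + log([A^-]/[HA]) = 4.74 + log(0.004441/0.005596) = 4.74 + (-0.10) = 4.64.

4.64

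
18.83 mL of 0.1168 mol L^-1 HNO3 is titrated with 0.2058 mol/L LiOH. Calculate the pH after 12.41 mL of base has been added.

12.06

n(acid) = 0.1168 x 0.01883 = 0.002199 mol; n(LiOH) added = 0.2058 x 0.01241 = 0.002554 mol.
Base is in excess by 0.002554 - 0.002199 = 0.0003546 mol in a total volume of 0.03124 L.
[OH^-] = 0.0003546/0.03124 = 0.01135 M, so pOH = 1.94 and pH = 14.00 - 1.94 = 12.06.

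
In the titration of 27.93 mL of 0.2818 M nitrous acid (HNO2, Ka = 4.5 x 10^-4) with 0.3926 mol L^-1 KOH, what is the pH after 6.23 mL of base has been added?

3.00

Initial n(HNO2) = 0.2818 x 0.02793 = 0.007871 mol.
n(KOH) added = 0.3926 x 0.006230 = 0.002446 mol, converting that many moles of HNO2 to NO2-.
Remaining n(HNO2) = 0.005425 mol; n(NO2-) = 0.002446 mol.
By Henderson-Hasselbalch, pH = pKa + log([A^-]/[HA]) = 3.35 + log(0.002446/0.005425) = 3.35 + (-0.35) = 3.00.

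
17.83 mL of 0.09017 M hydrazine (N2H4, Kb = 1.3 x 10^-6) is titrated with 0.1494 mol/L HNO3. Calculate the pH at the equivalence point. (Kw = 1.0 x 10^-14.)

n(N2H4) = 0.09017 x 0.01783 = 0.001608 mol; V(HNO3) at equivalence = 0.001608/0.1494 = 0.01076 L.
At equivalence the base is fully converted to N2H5+; total volume = 0.02859 L, so [N2H5+] = 0.001608/0.02859 = 0.05623 M.
Ka(N2H5+) = Kw/Kb = 1.0e-14 / 1.3 x 10^-6 = 7.69e-9.
[H^+] = sqrt(Ka x [N2H5+]) = sqrt(7.69e-9 x 0.05623) = 2.08e-5 M.
pH = -log(2.08e-5) = 4.68.

4.68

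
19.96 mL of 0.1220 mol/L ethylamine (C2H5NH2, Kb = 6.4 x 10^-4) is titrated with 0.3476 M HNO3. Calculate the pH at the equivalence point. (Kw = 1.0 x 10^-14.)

5.93

n(C2H5NH2) = 0.1220 x 0.01996 = 0.002435 mol; V(HNO3) at equivalence = 0.002435/0.3476 = 0.007006 L.
At equivalence the base is fully converted to C2H5NH3+; total volume = 0.02697 L, so [C2H5NH3+] = 0.002435/0.02697 = 0.09030 M.
Ka(C2H5NH3+) = Kw/Kb = 1.0e-14 / 6.4 x 10^-4 = 1.56e-11.
[H^+] = sqrt(Ka x [C2H5NH3+]) = sqrt(1.56e-11 x 0.09030) = 1.19e-6 M.
pH = -log(1.19e-6) = 5.93.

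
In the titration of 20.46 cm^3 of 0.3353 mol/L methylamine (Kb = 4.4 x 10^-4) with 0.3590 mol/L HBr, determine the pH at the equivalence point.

5.70

n(CH3NH2) = 0.3353 x 0.02046 = 0.006860 mol; V(HBr) at equivalence = 0.006860/0.3590 = 0.01911 L.
At equivalence the base is fully converted to CH3NH3+; total volume = 0.03957 L, so [CH3NH3+] = 0.006860/0.03957 = 0.1734 M.
Ka(CH3NH3+) = Kw/Kb = 1.0e-14 / 4.4 x 10^-4 = 2.27e-11.
[H^+] = sqrt(Ka x [CH3NH3+]) = sqrt(2.27e-11 x 0.1734) = 1.99e-6 M.
pH = -log(1.99e-6) = 5.70.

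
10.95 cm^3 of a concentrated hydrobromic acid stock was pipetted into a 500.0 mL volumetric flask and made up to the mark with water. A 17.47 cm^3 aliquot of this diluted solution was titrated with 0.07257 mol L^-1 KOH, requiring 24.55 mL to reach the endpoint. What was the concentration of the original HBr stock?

n(KOH) = 0.07257 x 0.02455 = 0.001782 mol.
n(HBr) in the aliquot = 0.001782 mol.
[diluted HBr] = 0.001782 / 0.01747 = 0.1020 M.
Dilution factor = 500.0/10.95 = 45.66, so [stock] = 0.1020 x 45.66 = 4.66 M.

4.66 M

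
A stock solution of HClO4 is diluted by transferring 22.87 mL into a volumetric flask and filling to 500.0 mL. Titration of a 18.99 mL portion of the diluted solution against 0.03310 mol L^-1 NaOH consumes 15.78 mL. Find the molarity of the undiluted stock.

0.601 M

n(NaOH) = 0.03310 x 0.01578 = 0.0005223 mol.
n(HClO4) in the aliquot = 0.0005223 mol.
[diluted HClO4] = 0.0005223 / 0.01899 = 0.02750 M.
Dilution factor = 500.0/22.87 = 21.86, so [stock] = 0.02750 x 21.86 = 0.601 M.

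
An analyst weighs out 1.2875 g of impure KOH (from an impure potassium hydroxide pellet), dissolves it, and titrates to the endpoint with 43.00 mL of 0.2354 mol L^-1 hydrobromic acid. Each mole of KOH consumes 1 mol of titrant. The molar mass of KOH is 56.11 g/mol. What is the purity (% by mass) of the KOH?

n(HBr) = 0.2354 x 0.04300 = 0.01012 mol.
n(KOH) = 0.01012 / 1 = 0.01012 mol.
mass of KOH = 0.01012 x 56.11 = 0.5680 g.
% purity = 0.5680 / 1.2875 x 100 = 44.1%.

44.1%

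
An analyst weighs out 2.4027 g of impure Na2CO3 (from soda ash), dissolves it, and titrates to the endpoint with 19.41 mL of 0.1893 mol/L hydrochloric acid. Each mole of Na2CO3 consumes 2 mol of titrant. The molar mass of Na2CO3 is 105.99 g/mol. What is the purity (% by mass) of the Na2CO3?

n(HCl) = 0.1893 x 0.01941 = 0.003674 mol.
n(Na2CO3) = 0.003674 / 2 = 0.001837 mol.
mass of Na2CO3 = 0.001837 x 105.99 = 0.1947 g.
% purity = 0.1947 / 2.4027 x 100 = 8.10%.

8.10%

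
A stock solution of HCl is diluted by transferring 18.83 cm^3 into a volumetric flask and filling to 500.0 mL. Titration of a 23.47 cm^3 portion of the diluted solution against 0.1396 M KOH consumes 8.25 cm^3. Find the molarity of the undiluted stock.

1.30 M

n(KOH) = 0.1396 x 0.008250 = 0.001152 mol.
n(HCl) in the aliquot = 0.001152 mol.
[diluted HCl] = 0.001152 / 0.02347 = 0.04907 M.
Dilution factor = 500.0/18.83 = 26.55, so [stock] = 0.04907 x 26.55 = 1.30 M.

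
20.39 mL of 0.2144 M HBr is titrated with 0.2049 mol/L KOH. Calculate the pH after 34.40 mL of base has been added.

n(acid) = 0.2144 x 0.02039 = 0.004372 mol; n(KOH) added = 0.2049 x 0.03440 = 0.007049 mol.
Base is in excess by 0.007049 - 0.004372 = 0.002677 mol in a total volume of 0.05479 L.
[OH^-] = 0.002677/0.05479 = 0.04886 M, so pOH = 1.31 and pH = 14.00 - 1.31 = 12.69.

12.69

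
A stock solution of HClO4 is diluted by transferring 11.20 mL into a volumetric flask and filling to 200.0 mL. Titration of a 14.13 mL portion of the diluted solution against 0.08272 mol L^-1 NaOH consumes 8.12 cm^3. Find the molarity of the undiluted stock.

0.849 M

n(NaOH) = 0.08272 x 0.008120 = 0.0006717 mol.
n(HClO4) in the aliquot = 0.0006717 mol.
[diluted HClO4] = 0.0006717 / 0.01413 = 0.04754 M.
Dilution factor = 200.0/11.20 = 17.86, so [stock] = 0.04754 x 17.86 = 0.849 M.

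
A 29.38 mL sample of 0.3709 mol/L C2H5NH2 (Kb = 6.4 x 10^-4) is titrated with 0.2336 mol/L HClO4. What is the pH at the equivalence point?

n(C2H5NH2) = 0.3709 x 0.02938 = 0.01090 mol; V(HClO4) at equivalence = 0.01090/0.2336 = 0.04665 L.
At equivalence the base is fully converted to C2H5NH3+; total volume = 0.07603 L, so [C2H5NH3+] = 0.01090/0.07603 = 0.1433 M.
Ka(C2H5NH3+) = Kw/Kb = 1.0e-14 / 6.4 x 10^-4 = 1.56e-11.
[H^+] = sqrt(Ka x [C2H5NH3+]) = sqrt(1.56e-11 x 0.1433) = 1.50e-6 M.
pH = -log(1.50e-6) = 5.82.

5.82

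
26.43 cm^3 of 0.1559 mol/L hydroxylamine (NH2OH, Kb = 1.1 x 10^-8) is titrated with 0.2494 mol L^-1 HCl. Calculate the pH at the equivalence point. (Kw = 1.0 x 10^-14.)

n(NH2OH) = 0.1559 x 0.02643 = 0.004120 mol; V(HCl) at equivalence = 0.004120/0.2494 = 0.01652 L.
At equivalence the base is fully converted to NH3OH+; total volume = 0.04295 L, so [NH3OH+] = 0.004120/0.04295 = 0.09593 M.
Ka(NH3OH+) = Kw/Kb = 1.0e-14 / 1.1 x 10^-8 = 9.09e-7.
[H^+] = sqrt(Ka x [NH3OH+]) = sqrt(9.09e-7 x 0.09593) = 0.000295 M.
pH = -log(0.000295) = 3.53.

3.53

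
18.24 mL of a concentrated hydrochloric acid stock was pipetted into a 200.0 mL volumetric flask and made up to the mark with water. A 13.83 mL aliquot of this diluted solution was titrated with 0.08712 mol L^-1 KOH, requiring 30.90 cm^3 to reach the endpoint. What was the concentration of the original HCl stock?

n(KOH) = 0.08712 x 0.03090 = 0.002692 mol.
n(HCl) in the aliquot = 0.002692 mol.
[diluted HCl] = 0.002692 / 0.01383 = 0.1946 M.
Dilution factor = 200.0/18.24 = 10.96, so [stock] = 0.1946 x 10.96 = 2.13 M.

2.13 M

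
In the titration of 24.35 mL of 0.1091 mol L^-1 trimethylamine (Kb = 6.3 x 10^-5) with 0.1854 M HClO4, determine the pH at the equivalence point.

n((CH3)3N) = 0.1091 x 0.02435 = 0.002657 mol; V(HClO4) at equivalence = 0.002657/0.1854 = 0.01433 L.
At equivalence the base is fully converted to (CH3)3NH+; total volume = 0.03868 L, so [(CH3)3NH+] = 0.002657/0.03868 = 0.06868 M.
Ka((CH3)3NH+) = Kw/Kb = 1.0e-14 / 6.3 x 10^-5 = 1.59e-10.
[H^+] = sqrt(Ka x [(CH3)3NH+]) = sqrt(1.59e-10 x 0.06868) = 3.30e-6 M.
pH = -log(3.30e-6) = 5.48.

5.48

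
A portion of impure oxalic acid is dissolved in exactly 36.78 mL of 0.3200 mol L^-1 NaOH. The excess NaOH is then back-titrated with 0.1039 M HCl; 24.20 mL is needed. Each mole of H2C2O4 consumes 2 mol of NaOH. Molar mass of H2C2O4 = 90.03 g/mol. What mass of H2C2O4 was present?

0.417 g

Total n(NaOH) added = 0.3200 x 0.03678 = 0.01177 mol.
n(HCl) used = 0.1039 x 0.02420 = 0.002514 mol, which equals the excess n(NaOH).
So n(NaOH) consumed by the sample = 0.01177 - 0.002514 = 0.009255 mol.
n(H2C2O4) = 0.009255 / 2 = 0.004628 mol.
mass = 0.004628 mol x 90.03 g/mol = 0.417 g.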